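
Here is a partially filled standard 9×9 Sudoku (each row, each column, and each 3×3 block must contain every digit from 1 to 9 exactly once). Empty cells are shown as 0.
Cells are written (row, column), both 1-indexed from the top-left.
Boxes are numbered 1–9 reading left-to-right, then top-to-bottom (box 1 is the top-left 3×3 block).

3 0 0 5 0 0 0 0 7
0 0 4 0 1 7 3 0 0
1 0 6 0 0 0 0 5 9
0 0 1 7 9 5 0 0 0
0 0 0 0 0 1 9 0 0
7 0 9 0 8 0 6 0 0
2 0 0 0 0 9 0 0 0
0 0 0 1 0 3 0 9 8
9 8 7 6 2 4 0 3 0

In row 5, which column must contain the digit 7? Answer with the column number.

Consider where 7 can go in row 5.
(5,1) is out (column 1 already has a 7). (5,2) is out (box 4 already has a 7). (5,3) is out (column 3 already has a 7). (5,4) is out (column 4 already has a 7). The remaining empty cells in row 5 are similarly blocked.
So the only cell in row 5 that can hold 7 is (5,8).
That is column 8.

8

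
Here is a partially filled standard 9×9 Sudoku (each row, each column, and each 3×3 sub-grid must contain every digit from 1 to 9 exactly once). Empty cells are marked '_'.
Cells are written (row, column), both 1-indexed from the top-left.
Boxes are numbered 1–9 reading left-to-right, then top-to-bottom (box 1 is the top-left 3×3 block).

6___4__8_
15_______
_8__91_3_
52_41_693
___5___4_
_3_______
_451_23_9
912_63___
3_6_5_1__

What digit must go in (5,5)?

Cell (5,5) itself could take any of {2, 3, 7, 8} by direct elimination.
Consider where 3 can go in box 5.
(4,6) is out (row 4 already has a 3).
(5,6) is out (column 6 already has a 3).
(6,4) is out (row 6 already has a 3).
(6,5) is out (row 6 already has a 3).
(6,6) is out (row 6 already has a 3).
So the only cell in box 5 that can hold 3 is (5,5).
Therefore (5,5) = 3.

3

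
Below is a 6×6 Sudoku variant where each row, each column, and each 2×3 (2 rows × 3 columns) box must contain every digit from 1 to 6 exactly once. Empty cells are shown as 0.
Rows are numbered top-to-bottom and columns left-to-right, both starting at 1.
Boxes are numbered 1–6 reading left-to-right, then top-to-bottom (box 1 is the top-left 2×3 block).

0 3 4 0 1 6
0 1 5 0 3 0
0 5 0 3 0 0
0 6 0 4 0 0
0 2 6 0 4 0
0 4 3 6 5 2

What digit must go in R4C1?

Cell R4C1 itself could take any of {1, 2, 3} by direct elimination.
Consider where 3 can go in row 4.
R4C3 is out (column 3 already has a 3).
R4C5 is out (column 5 already has a 3).
R4C6 is out (box 4 already has a 3).
So the only cell in row 4 that can hold 3 is R4C1.
Therefore R4C1 = 3.

3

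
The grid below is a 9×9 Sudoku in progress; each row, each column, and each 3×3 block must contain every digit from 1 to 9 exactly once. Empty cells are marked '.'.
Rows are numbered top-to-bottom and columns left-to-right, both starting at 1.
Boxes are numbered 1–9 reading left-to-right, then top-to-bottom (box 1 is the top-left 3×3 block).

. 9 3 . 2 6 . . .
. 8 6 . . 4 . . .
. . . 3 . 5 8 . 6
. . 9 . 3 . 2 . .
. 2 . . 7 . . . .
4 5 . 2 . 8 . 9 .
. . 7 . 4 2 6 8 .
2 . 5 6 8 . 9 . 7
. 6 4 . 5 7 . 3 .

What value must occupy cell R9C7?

1

Row 9 already contains {3, 4, 5, 6, 7}.
Column 7 already contains {2, 6, 8, 9}.
Its 3×3 block (box 9) already contains {3, 6, 7, 8, 9}.
The only value from 1–9 not eliminated is 1, so R9C7 = 1.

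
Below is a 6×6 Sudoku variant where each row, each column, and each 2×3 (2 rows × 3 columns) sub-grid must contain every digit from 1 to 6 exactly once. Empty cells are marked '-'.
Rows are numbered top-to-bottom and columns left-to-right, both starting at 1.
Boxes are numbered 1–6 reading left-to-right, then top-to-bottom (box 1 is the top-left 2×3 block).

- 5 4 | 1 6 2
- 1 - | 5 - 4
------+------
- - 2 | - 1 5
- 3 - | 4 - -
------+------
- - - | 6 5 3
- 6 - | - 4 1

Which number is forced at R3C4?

3

Row 3 already contains {1, 2, 5}.
Column 4 already contains {1, 4, 5, 6}.
Its 2×3 block (box 4) already contains {1, 4, 5}.
The only value from 1–6 not eliminated is 3, so R3C4 = 3.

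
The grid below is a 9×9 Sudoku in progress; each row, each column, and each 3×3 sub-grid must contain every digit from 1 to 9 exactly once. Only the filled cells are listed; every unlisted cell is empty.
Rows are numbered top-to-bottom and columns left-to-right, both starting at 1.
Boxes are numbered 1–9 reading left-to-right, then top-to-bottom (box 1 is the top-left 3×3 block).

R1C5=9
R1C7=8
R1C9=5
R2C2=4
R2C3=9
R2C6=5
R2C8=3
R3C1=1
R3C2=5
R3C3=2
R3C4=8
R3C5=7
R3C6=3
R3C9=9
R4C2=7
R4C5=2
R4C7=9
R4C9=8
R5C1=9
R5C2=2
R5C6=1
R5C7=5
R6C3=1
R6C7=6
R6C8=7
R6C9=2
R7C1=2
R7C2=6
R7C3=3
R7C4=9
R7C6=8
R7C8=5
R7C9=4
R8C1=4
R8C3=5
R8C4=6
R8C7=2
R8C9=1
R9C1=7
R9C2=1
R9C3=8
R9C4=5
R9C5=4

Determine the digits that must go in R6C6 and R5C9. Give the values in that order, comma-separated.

9,3

For R6C6:
  Consider where 9 can go in row 6.
  R6C1 is out (column 1 already has a 9).
  R6C2 is out (box 4 already has a 9).
  R6C4 is out (column 4 already has a 9).
  R6C5 is out (column 5 already has a 9).
  So the only cell in row 6 that can hold 9 is R6C6.
  So R6C6 = 9.
For R5C9:
  Row 5 already contains {1, 2, 5, 9}.
  Column 9 already contains {1, 2, 4, 5, 8, 9}.
  Its 3×3 block (box 6) already contains {2, 5, 6, 7, 8, 9}.
  The only value from 1–9 not eliminated is 3, so R5C9 = 3.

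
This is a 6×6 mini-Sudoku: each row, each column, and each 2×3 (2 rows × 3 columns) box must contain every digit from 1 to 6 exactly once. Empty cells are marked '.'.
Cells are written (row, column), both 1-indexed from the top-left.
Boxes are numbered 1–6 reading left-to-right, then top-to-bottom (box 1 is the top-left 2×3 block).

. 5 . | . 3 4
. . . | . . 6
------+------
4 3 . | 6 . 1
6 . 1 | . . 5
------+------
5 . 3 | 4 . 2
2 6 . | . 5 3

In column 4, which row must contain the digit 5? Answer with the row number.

Consider where 5 can go in column 4.
(1,4) is out (row 1 already has a 5).
(4,4) is out (row 4 already has a 5).
(6,4) is out (row 6 already has a 5).
So the only cell in column 4 that can hold 5 is (2,4).
That is row 2.

2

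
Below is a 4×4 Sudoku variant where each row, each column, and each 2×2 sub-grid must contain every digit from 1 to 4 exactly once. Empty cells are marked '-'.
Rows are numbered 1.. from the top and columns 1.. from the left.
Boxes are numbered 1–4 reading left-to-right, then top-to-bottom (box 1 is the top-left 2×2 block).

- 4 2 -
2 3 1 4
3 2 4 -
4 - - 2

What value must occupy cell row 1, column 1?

Row 1 already contains {2, 4}.
Column 1 already contains {2, 3, 4}.
Its 2×2 block (box 1) already contains {2, 3, 4}.
The only value from 1–4 not eliminated is 1, so row 1, column 1 = 1.

1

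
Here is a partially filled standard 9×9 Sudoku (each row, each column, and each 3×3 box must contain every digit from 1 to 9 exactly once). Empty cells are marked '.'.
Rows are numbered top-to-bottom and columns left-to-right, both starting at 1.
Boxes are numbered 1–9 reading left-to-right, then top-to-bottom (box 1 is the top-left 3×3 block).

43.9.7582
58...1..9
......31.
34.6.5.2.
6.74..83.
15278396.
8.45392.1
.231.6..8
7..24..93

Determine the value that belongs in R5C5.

Cell R5C5 itself could take any of {1, 2, 9} by direct elimination.
Consider where 1 can go in row 5.
R5C2 is out (box 4 already has a 1).
R5C6 is out (column 6 already has a 1).
R5C9 is out (column 9 already has a 1).
So the only cell in row 5 that can hold 1 is R5C5.
Therefore R5C5 = 1.

1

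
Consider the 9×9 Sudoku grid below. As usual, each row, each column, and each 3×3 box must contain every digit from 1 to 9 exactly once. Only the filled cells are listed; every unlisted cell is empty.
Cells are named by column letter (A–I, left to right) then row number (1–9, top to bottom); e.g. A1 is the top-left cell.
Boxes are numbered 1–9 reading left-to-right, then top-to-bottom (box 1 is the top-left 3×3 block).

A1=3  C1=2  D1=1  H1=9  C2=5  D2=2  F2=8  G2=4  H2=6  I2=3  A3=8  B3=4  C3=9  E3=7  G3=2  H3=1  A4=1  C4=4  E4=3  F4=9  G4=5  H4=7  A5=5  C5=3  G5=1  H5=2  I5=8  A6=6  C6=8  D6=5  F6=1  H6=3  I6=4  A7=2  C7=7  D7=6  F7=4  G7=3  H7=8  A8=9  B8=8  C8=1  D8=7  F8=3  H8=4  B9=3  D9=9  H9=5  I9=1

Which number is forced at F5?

Cell F5 itself could take any of {6, 7} by direct elimination.
Consider where 7 can go in box 5.
D4 is out (row 4 already has a 7).
D5 is out (column D already has a 7).
E5 is out (column E already has a 7).
E6 is out (column E already has a 7).
So the only cell in box 5 that can hold 7 is F5.
Therefore F5 = 7.

7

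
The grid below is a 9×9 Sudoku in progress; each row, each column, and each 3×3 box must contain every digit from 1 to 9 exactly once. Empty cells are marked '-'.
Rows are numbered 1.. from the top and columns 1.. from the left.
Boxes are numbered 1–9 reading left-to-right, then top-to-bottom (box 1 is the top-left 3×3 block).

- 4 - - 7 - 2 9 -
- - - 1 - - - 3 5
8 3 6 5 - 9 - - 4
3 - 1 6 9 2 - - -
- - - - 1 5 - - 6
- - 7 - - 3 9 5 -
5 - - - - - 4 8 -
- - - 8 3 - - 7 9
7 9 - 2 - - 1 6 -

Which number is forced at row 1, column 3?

5

Row 1 already contains {2, 4, 7, 9}.
Column 3 already contains {1, 6, 7}.
Its 3×3 block (box 1) already contains {3, 4, 6, 8}.
The only value from 1–9 not eliminated is 5, so row 1, column 3 = 5.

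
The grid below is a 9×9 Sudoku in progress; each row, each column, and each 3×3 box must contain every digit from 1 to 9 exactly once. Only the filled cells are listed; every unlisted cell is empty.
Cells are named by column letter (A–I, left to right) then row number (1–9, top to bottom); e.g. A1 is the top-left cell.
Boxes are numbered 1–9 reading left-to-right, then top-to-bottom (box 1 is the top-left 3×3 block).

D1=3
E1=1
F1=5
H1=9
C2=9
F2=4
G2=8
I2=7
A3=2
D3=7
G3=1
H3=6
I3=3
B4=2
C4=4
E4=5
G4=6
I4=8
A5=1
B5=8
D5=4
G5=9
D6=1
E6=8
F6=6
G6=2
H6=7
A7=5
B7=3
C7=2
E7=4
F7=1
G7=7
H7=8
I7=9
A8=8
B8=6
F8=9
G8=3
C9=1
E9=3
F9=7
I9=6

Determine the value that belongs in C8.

7

Row 8 already contains {3, 6, 8, 9}.
Column C already contains {1, 2, 4, 9}.
Its 3×3 block (box 7) already contains {1, 2, 3, 5, 6, 8}.
The only value from 1–9 not eliminated is 7, so C8 = 7.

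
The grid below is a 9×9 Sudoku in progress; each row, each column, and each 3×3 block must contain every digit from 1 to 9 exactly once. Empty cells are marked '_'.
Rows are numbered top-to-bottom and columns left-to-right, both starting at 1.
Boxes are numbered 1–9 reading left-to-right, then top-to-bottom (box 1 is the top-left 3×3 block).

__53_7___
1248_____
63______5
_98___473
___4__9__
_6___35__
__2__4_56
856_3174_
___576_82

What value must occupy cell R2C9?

Cell R2C9 itself could take any of {7, 9} by direct elimination.
Consider where 7 can go in row 2.
R2C5 is out (column 5 already has a 7).
R2C6 is out (column 6 already has a 7).
R2C7 is out (column 7 already has a 7).
R2C8 is out (column 8 already has a 7).
So the only cell in row 2 that can hold 7 is R2C9.
Therefore R2C9 = 7.

7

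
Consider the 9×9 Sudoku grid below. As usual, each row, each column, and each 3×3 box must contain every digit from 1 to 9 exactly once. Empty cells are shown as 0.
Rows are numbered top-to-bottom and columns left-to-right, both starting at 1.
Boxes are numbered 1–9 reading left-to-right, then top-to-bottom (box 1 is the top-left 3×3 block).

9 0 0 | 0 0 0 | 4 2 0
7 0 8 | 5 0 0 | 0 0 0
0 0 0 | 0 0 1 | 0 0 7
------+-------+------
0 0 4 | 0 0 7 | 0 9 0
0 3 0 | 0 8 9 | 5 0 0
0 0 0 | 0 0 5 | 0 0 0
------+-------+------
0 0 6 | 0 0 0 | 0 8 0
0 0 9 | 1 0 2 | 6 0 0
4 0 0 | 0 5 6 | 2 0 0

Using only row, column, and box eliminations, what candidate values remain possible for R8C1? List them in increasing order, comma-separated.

3,5,8

Row 8 already contains {1, 2, 6, 9}.
Column 1 already contains {4, 7, 9}.
Its 3×3 block (box 7) already contains {4, 6, 9}.
Removing those from 1–9 leaves {3, 5, 8} as the candidates for R8C1.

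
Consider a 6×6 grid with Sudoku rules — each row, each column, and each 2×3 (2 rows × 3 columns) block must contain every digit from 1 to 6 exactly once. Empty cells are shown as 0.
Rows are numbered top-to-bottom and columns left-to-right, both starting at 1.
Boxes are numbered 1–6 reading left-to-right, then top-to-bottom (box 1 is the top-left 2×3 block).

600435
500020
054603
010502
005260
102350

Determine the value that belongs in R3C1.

Row 3 already contains {3, 4, 5, 6}.
Column 1 already contains {1, 5, 6}.
Its 2×3 block (box 3) already contains {1, 4, 5}.
The only value from 1–6 not eliminated is 2, so R3C1 = 2.

2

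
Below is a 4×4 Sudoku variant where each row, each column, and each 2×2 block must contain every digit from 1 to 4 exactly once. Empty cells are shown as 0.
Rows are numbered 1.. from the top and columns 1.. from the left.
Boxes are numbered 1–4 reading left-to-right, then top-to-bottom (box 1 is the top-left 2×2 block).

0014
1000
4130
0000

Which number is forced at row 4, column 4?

1

Cell row 4, column 4 itself could take any of {1, 2} by direct elimination.
Consider where 1 can go in box 4.
row 3, column 4 is out (row 3 already has a 1).
row 4, column 3 is out (column 3 already has a 1).
So the only cell in box 4 that can hold 1 is row 4, column 4.
Therefore row 4, column 4 = 1.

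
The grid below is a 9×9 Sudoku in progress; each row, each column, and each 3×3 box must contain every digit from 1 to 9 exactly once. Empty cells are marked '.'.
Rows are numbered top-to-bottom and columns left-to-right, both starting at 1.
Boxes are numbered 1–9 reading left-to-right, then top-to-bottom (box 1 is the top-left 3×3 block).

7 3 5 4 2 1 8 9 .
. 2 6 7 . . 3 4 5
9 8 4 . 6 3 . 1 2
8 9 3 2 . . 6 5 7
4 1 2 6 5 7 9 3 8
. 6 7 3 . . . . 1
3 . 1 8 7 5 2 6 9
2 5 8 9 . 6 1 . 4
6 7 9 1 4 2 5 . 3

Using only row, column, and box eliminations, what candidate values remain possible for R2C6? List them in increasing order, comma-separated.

Row 2 already contains {2, 3, 4, 5, 6, 7}.
Column 6 already contains {1, 2, 3, 5, 6, 7}.
Its 3×3 block (box 2) already contains {1, 2, 3, 4, 6, 7}.
Removing those from 1–9 leaves {8, 9} as the candidates for R2C6.

8,9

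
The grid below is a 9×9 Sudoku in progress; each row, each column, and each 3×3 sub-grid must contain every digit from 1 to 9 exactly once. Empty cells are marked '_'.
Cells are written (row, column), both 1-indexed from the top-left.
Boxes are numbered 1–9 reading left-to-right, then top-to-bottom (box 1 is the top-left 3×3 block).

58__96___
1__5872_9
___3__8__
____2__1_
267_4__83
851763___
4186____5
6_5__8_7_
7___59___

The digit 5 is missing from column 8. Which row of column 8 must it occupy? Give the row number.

3

Consider where 5 can go in column 8.
(1,8) is out (row 1 already has a 5).
(2,8) is out (row 2 already has a 5).
(6,8) is out (row 6 already has a 5).
(7,8) is out (row 7 already has a 5).
(9,8) is out (row 9 already has a 5).
So the only cell in column 8 that can hold 5 is (3,8).
That is row 3.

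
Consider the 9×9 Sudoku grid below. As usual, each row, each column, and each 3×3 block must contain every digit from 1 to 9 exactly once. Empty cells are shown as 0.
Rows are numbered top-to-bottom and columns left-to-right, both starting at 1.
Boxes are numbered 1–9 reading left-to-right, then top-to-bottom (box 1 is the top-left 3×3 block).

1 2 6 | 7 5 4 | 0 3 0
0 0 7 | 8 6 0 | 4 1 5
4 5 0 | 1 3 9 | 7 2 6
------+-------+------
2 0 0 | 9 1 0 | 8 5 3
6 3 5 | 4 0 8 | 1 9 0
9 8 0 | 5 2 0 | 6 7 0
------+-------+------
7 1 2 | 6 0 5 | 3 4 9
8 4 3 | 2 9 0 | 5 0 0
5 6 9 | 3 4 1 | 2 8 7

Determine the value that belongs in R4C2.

7

Row 4 already contains {1, 2, 3, 5, 8, 9}.
Column 2 already contains {1, 2, 3, 4, 5, 6, 8}.
Its 3×3 block (box 4) already contains {2, 3, 5, 6, 8, 9}.
The only value from 1–9 not eliminated is 7, so R4C2 = 7.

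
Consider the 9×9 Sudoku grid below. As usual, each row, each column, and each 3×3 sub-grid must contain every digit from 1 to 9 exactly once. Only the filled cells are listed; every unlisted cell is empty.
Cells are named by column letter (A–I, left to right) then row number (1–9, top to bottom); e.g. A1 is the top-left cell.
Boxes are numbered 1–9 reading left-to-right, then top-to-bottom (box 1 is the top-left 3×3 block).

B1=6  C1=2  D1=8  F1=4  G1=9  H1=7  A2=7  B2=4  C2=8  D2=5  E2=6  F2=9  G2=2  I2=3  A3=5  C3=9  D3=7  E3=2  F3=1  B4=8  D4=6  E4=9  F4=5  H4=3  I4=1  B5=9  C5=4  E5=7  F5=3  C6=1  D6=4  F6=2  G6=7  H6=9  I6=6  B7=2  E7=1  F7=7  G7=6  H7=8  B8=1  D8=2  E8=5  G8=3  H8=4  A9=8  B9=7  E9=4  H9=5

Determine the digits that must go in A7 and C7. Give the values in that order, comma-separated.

For A7:
  Consider where 4 can go in column A.
  A1 is out (row 1 already has a 4).
  A4 is out (box 4 already has a 4).
  A5 is out (row 5 already has a 4).
  A6 is out (row 6 already has a 4).
  A8 is out (row 8 already has a 4).
  So the only cell in column A that can hold 4 is A7.
  So A7 = 4.
For C7:
  Consider where 5 can go in column C.
  C4 is out (row 4 already has a 5).
  C8 is out (row 8 already has a 5).
  C9 is out (row 9 already has a 5).
  So the only cell in column C that can hold 5 is C7.
  So C7 = 5.

4,5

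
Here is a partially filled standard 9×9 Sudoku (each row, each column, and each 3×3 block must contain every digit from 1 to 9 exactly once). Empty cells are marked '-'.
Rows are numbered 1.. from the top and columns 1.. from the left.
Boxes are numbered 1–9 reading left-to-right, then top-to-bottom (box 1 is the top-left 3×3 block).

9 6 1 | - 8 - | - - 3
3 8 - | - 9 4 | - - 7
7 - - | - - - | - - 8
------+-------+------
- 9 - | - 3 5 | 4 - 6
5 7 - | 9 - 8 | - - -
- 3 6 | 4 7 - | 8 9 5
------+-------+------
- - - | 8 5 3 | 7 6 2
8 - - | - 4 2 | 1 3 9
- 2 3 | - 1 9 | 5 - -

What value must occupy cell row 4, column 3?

8

Cell row 4, column 3 itself could take any of {2, 8} by direct elimination.
Consider where 8 can go in box 4.
row 4, column 1 is out (column 1 already has a 8).
row 5, column 3 is out (row 5 already has a 8).
row 6, column 1 is out (row 6 already has a 8).
So the only cell in box 4 that can hold 8 is row 4, column 3.
Therefore row 4, column 3 = 8.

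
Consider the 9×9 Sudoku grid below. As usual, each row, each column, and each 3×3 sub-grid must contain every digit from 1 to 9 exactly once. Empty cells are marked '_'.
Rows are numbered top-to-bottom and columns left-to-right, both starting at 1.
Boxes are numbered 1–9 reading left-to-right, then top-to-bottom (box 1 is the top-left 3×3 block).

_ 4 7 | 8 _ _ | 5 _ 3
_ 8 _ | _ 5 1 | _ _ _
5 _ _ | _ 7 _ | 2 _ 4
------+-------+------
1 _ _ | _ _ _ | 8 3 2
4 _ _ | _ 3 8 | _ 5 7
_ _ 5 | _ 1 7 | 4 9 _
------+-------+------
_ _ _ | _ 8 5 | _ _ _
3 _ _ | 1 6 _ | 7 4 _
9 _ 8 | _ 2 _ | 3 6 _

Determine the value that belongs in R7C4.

3

Cell R7C4 itself could take any of {3, 4, 7, 9} by direct elimination.
Consider where 3 can go in box 8.
R8C6 is out (row 8 already has a 3).
R9C4 is out (row 9 already has a 3).
R9C6 is out (row 9 already has a 3).
So the only cell in box 8 that can hold 3 is R7C4.
Therefore R7C4 = 3.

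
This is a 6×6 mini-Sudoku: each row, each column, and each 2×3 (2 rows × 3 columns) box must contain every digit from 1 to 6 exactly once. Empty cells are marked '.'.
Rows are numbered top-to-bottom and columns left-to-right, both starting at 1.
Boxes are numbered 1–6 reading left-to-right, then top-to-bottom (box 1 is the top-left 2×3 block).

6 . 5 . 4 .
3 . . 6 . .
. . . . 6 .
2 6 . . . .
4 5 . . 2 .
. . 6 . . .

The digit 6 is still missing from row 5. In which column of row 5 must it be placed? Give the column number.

6

Consider where 6 can go in row 5.
R5C3 is out (column 3 already has a 6).
R5C4 is out (column 4 already has a 6).
So the only cell in row 5 that can hold 6 is R5C6.
That is column 6.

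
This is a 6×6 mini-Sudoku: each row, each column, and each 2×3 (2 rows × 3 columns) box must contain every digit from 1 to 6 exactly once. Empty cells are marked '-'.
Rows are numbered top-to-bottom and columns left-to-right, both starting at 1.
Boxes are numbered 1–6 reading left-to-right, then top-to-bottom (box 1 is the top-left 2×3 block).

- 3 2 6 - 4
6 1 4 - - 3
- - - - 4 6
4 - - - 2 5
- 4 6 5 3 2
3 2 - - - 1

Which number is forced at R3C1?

2

Cell R3C1 itself could take any of {1, 2, 5} by direct elimination.
Consider where 2 can go in row 3.
R3C2 is out (column 2 already has a 2).
R3C3 is out (column 3 already has a 2).
R3C4 is out (box 4 already has a 2).
So the only cell in row 3 that can hold 2 is R3C1.
Therefore R3C1 = 2.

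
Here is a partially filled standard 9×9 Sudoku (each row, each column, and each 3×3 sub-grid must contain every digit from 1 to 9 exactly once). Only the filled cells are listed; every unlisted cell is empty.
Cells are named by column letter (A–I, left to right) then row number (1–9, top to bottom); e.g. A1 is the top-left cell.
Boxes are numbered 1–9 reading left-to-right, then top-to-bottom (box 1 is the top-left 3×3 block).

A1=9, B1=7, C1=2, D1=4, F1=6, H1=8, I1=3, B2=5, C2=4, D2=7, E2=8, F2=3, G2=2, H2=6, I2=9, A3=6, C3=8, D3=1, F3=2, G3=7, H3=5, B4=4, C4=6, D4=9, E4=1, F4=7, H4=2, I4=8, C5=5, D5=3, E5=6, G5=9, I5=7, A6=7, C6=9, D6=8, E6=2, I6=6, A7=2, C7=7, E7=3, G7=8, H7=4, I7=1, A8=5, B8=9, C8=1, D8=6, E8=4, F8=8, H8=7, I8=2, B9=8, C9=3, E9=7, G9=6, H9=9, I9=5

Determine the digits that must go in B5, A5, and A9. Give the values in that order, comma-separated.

For B5:
  Consider where 2 can go in box 4.
  A4 is out (row 4 already has a 2).
  A5 is out (column A already has a 2).
  B6 is out (row 6 already has a 2).
  So the only cell in box 4 that can hold 2 is B5.
  So B5 = 2.
For A5:
  Consider where 8 can go in row 5.
  B5 is out (column B already has a 8).
  F5 is out (column F already has a 8).
  H5 is out (column H already has a 8).
  So the only cell in row 5 that can hold 8 is A5.
  So A5 = 8.
For A9:
  Row 9 already contains {3, 5, 6, 7, 8, 9}.
  Column A already contains {2, 5, 6, 7, 9}.
  Its 3×3 block (box 7) already contains {1, 2, 3, 5, 7, 8, 9}.
  The only value from 1–9 not eliminated is 4, so A9 = 4.

2,8,4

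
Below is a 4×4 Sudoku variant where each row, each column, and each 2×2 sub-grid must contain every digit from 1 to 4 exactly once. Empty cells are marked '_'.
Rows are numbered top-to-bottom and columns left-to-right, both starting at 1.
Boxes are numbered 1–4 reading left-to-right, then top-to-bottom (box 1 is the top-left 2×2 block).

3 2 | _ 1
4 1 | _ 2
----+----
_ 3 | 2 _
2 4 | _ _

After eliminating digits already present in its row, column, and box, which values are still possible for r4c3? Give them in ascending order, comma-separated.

Row 4 already contains {2, 4}.
Column 3 already contains {2}.
Its 2×2 block (box 4) already contains {2}.
Removing those from 1–4 leaves {1, 3} as the candidates for r4c3.

1,3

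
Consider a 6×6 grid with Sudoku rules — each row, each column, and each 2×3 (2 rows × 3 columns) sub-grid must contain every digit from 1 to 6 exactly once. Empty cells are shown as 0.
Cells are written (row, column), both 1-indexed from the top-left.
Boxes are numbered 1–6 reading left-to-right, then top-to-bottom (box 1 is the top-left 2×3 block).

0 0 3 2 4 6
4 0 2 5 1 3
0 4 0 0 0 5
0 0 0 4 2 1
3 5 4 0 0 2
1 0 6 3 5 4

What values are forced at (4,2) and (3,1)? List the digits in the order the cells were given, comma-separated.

3,2

For (4,2):
  Consider where 3 can go in row 4.
  (4,1) is out (column 1 already has a 3).
  (4,3) is out (column 3 already has a 3).
  So the only cell in row 4 that can hold 3 is (4,2).
  So (4,2) = 3.
For (3,1):
  Consider where 2 can go in column 1.
  (1,1) is out (row 1 already has a 2).
  (4,1) is out (row 4 already has a 2).
  So the only cell in column 1 that can hold 2 is (3,1).
  So (3,1) = 2.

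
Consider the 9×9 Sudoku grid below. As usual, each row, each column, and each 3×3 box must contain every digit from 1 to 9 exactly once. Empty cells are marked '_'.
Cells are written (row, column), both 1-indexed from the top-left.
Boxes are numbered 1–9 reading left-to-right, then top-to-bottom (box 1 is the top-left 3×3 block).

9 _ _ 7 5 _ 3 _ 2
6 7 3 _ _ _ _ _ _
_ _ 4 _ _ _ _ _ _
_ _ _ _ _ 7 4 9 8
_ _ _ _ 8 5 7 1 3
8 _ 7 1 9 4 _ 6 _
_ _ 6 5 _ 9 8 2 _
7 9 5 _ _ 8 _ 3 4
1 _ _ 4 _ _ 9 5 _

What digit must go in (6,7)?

Cell (6,7) itself could take any of {2, 5} by direct elimination.
Consider where 2 can go in column 7.
(2,7) is out (box 3 already has a 2).
(3,7) is out (box 3 already has a 2).
(8,7) is out (box 9 already has a 2).
So the only cell in column 7 that can hold 2 is (6,7).
Therefore (6,7) = 2.

2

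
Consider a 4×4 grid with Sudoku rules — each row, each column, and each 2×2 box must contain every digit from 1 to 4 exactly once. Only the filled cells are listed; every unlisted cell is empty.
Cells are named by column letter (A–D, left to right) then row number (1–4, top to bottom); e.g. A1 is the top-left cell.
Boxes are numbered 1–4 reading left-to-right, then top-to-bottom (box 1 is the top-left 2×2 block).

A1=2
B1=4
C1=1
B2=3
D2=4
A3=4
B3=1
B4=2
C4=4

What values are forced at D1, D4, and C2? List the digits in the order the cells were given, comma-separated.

3,1,2

For D1:
  Row 1 already contains {1, 2, 4}.
  Column D already contains {4}.
  Its 2×2 block (box 2) already contains {1, 4}.
  The only value from 1–4 not eliminated is 3, so D1 = 3.
For D4:
  Consider where 1 can go in column D.
  D1 is out (row 1 already has a 1).
  D3 is out (row 3 already has a 1).
  So the only cell in column D that can hold 1 is D4.
  So D4 = 1.
For C2:
  Row 2 already contains {3, 4}.
  Column C already contains {1, 4}.
  Its 2×2 block (box 2) already contains {1, 4}.
  The only value from 1–4 not eliminated is 2, so C2 = 2.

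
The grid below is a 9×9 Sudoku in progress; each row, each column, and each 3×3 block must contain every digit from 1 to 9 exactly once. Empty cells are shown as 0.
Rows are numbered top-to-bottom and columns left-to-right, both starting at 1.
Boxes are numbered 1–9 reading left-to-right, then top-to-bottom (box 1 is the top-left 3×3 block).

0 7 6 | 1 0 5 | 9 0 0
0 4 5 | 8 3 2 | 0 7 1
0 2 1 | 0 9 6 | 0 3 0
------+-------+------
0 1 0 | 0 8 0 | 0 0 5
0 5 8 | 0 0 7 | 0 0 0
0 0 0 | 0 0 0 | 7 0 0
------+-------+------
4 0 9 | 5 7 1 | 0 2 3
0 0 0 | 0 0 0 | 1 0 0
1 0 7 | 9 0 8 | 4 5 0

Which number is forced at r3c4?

Cell r3c4 itself could take any of {4, 7} by direct elimination.
Consider where 7 can go in column 4.
r4c4 is out (box 5 already has a 7).
r5c4 is out (row 5 already has a 7).
r6c4 is out (row 6 already has a 7).
r8c4 is out (box 8 already has a 7).
So the only cell in column 4 that can hold 7 is r3c4.
Therefore r3c4 = 7.

7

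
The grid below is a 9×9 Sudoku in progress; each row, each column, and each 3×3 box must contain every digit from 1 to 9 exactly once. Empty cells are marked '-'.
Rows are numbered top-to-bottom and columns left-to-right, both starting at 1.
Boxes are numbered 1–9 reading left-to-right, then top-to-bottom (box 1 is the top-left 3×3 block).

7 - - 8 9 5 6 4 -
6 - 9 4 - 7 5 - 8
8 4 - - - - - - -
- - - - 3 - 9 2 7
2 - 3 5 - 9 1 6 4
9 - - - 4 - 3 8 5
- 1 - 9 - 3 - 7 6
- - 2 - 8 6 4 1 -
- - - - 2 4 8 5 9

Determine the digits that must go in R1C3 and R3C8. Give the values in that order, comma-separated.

1,9

For R1C3:
  Row 1 already contains {4, 5, 6, 7, 8, 9}.
  Column 3 already contains {2, 3, 9}.
  Its 3×3 block (box 1) already contains {4, 6, 7, 8, 9}.
  The only value from 1–9 not eliminated is 1, so R1C3 = 1.
For R3C8:
  Consider where 9 can go in row 3.
  R3C3 is out (column 3 already has a 9). R3C4 is out (column 4 already has a 9). R3C5 is out (column 5 already has a 9). R3C6 is out (column 6 already has a 9). The remaining empty cells in row 3 are similarly blocked.
  So the only cell in row 3 that can hold 9 is R3C8.
  So R3C8 = 9.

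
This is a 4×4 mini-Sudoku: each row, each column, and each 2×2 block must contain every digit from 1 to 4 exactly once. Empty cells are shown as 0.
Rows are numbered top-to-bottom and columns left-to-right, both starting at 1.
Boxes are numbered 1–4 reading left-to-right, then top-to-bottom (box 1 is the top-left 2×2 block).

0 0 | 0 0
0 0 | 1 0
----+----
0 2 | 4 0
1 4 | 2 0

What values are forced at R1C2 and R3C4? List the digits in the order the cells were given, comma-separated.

1,1

For R1C2:
  Consider where 1 can go in row 1.
  R1C1 is out (column 1 already has a 1).
  R1C3 is out (column 3 already has a 1).
  R1C4 is out (box 2 already has a 1).
  So the only cell in row 1 that can hold 1 is R1C2.
  So R1C2 = 1.
For R3C4:
  Consider where 1 can go in box 4.
  R4C4 is out (row 4 already has a 1).
  So the only cell in box 4 that can hold 1 is R3C4.
  So R3C4 = 1.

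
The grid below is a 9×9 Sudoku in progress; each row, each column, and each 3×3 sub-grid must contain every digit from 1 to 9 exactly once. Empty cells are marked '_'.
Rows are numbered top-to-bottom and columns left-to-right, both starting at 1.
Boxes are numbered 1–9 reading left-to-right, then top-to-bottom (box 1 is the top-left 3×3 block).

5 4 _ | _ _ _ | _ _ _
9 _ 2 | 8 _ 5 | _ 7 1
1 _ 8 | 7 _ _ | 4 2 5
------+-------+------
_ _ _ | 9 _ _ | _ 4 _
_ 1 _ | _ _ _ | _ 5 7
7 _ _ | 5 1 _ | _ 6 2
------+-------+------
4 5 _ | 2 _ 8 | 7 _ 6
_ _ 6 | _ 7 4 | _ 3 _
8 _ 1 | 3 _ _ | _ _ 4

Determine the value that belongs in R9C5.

5

Cell R9C5 itself could take any of {5, 6, 9} by direct elimination.
Consider where 5 can go in box 8.
R7C5 is out (row 7 already has a 5).
R8C4 is out (column 4 already has a 5).
R9C6 is out (column 6 already has a 5).
So the only cell in box 8 that can hold 5 is R9C5.
Therefore R9C5 = 5.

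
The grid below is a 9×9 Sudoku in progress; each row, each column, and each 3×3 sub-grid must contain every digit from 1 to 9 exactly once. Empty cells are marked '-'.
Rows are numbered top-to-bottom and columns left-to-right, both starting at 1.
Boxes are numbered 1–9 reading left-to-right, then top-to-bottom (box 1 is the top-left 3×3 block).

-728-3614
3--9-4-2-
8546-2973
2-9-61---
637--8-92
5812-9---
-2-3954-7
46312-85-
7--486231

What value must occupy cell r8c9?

Row 8 already contains {1, 2, 3, 4, 5, 6, 8}.
Column 9 already contains {1, 2, 3, 4, 7}.
Its 3×3 block (box 9) already contains {1, 2, 3, 4, 5, 7, 8}.
The only value from 1–9 not eliminated is 9, so r8c9 = 9.

9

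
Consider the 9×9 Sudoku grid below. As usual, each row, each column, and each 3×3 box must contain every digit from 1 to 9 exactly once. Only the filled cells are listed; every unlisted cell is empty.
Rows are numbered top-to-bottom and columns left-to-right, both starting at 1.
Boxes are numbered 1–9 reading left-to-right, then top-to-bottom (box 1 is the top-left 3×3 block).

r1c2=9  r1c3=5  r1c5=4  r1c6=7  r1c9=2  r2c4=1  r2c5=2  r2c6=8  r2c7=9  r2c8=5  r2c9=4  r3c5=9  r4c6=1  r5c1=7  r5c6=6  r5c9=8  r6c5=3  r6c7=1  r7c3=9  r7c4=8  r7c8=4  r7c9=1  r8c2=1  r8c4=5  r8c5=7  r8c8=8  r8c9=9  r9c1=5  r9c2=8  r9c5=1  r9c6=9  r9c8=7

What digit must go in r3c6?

Cell r3c6 itself could take any of {3, 5} by direct elimination.
Consider where 5 can go in box 2.
r1c4 is out (row 1 already has a 5).
r3c4 is out (column 4 already has a 5).
So the only cell in box 2 that can hold 5 is r3c6.
Therefore r3c6 = 5.

5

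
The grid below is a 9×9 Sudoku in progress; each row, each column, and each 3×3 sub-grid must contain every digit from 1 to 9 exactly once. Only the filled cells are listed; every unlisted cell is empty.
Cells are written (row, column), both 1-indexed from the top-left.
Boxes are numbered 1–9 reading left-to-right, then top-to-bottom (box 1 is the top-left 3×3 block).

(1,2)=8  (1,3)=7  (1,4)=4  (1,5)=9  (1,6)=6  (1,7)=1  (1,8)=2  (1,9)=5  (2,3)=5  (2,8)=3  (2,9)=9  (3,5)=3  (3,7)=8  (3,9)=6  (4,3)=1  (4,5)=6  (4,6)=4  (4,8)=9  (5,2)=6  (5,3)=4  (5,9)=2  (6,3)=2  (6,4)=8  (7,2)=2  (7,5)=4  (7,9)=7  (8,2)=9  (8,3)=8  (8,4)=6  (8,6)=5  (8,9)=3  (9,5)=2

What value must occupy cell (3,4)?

Cell (3,4) itself could take any of {1, 2, 5, 7} by direct elimination.
Consider where 5 can go in box 2.
(2,4) is out (row 2 already has a 5).
(2,5) is out (row 2 already has a 5).
(2,6) is out (row 2 already has a 5).
(3,6) is out (column 6 already has a 5).
So the only cell in box 2 that can hold 5 is (3,4).
Therefore (3,4) = 5.

5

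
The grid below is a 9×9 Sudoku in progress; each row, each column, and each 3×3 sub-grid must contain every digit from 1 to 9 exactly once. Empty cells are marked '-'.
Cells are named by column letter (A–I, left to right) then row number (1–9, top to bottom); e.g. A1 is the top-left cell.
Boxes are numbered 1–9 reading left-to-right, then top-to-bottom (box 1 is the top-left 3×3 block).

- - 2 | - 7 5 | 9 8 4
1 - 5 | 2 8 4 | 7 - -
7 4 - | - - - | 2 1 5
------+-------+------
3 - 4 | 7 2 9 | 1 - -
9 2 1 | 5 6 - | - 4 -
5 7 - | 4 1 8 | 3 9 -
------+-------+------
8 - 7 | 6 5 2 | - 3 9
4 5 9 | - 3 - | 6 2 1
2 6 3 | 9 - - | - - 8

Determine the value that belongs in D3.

3

Row 3 already contains {1, 2, 4, 5, 7}.
Column D already contains {2, 4, 5, 6, 7, 9}.
Its 3×3 block (box 2) already contains {2, 4, 5, 7, 8}.
The only value from 1–9 not eliminated is 3, so D3 = 3.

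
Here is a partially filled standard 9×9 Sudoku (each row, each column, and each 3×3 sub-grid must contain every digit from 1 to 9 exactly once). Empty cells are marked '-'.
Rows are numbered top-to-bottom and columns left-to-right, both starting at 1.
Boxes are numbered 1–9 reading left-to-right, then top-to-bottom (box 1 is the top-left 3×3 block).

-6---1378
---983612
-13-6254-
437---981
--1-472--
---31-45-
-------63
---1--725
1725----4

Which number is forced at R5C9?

6

Row 5 already contains {1, 2, 4, 7}.
Column 9 already contains {1, 2, 3, 4, 5, 8}.
Its 3×3 block (box 6) already contains {1, 2, 4, 5, 8, 9}.
The only value from 1–9 not eliminated is 6, so R5C9 = 6.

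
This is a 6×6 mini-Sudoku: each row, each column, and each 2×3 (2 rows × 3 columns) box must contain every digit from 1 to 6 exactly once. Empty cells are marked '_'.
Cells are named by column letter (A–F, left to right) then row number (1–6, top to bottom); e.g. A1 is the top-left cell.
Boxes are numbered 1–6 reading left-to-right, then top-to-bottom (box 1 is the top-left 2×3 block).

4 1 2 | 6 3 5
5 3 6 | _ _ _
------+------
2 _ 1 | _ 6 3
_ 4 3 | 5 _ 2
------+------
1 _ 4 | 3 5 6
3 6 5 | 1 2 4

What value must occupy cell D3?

4

Row 3 already contains {1, 2, 3, 6}.
Column D already contains {1, 3, 5, 6}.
Its 2×3 block (box 4) already contains {2, 3, 5, 6}.
The only value from 1–6 not eliminated is 4, so D3 = 4.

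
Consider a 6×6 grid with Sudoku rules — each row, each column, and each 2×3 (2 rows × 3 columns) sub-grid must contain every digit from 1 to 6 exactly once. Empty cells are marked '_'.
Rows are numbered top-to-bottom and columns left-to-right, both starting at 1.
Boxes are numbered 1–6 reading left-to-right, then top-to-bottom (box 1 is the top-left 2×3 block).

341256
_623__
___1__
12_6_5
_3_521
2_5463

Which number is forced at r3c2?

Row 3 already contains {1}.
Column 2 already contains {2, 3, 4, 6}.
Its 2×3 block (box 3) already contains {1, 2}.
The only value from 1–6 not eliminated is 5, so r3c2 = 5.

5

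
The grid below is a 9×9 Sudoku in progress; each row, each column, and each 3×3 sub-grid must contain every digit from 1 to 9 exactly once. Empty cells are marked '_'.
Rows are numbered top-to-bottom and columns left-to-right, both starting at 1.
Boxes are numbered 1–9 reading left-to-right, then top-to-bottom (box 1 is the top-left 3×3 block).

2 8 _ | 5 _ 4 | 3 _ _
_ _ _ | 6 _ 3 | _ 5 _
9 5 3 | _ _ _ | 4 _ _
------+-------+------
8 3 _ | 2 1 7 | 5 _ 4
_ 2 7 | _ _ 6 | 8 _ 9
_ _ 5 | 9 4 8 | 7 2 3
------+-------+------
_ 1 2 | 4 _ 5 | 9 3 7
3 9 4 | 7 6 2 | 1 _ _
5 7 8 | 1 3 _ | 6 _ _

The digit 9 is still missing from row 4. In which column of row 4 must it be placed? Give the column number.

Consider where 9 can go in row 4.
R4C8 is out (box 6 already has a 9).
So the only cell in row 4 that can hold 9 is R4C3.
That is column 3.

3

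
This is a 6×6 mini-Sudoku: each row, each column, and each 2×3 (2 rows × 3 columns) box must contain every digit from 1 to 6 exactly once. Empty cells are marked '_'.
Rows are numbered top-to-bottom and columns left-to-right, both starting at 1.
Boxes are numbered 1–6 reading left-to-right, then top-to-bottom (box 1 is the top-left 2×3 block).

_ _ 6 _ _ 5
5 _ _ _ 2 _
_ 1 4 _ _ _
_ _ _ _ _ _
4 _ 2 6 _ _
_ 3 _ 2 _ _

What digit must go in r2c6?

6

Cell r2c6 itself could take any of {1, 3, 4, 6} by direct elimination.
Consider where 6 can go in row 2.
r2c2 is out (box 1 already has a 6).
r2c3 is out (column 3 already has a 6).
r2c4 is out (column 4 already has a 6).
So the only cell in row 2 that can hold 6 is r2c6.
Therefore r2c6 = 6.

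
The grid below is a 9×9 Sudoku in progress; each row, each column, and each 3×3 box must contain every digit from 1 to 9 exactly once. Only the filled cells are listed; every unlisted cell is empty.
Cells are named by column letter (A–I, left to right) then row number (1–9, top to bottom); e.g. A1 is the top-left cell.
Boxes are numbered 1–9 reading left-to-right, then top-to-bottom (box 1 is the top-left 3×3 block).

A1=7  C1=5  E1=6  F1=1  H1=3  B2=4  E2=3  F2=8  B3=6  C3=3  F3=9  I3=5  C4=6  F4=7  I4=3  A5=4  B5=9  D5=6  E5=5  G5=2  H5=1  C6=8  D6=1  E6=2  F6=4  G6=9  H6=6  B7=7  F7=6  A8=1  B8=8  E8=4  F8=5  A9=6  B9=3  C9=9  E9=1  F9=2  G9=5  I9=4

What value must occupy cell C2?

Cell C2 itself could take any of {1, 2} by direct elimination.
Consider where 1 can go in box 1.
B1 is out (row 1 already has a 1).
A2 is out (column A already has a 1).
A3 is out (column A already has a 1).
So the only cell in box 1 that can hold 1 is C2.
Therefore C2 = 1.

1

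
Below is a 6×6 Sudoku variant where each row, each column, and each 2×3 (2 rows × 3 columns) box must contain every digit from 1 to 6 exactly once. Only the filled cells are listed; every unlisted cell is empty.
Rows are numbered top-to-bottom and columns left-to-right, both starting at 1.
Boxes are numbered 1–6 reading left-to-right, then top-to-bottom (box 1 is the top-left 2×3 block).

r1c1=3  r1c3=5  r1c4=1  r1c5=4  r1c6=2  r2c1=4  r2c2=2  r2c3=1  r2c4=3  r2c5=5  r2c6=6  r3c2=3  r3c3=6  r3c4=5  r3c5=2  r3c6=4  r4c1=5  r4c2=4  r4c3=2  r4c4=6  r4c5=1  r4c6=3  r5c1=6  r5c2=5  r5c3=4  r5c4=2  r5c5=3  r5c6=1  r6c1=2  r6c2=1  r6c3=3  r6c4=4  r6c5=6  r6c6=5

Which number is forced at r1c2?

Row 1 already contains {1, 2, 3, 4, 5}.
Column 2 already contains {1, 2, 3, 4, 5}.
Its 2×3 block (box 1) already contains {1, 2, 3, 4, 5}.
The only value from 1–6 not eliminated is 6, so r1c2 = 6.

6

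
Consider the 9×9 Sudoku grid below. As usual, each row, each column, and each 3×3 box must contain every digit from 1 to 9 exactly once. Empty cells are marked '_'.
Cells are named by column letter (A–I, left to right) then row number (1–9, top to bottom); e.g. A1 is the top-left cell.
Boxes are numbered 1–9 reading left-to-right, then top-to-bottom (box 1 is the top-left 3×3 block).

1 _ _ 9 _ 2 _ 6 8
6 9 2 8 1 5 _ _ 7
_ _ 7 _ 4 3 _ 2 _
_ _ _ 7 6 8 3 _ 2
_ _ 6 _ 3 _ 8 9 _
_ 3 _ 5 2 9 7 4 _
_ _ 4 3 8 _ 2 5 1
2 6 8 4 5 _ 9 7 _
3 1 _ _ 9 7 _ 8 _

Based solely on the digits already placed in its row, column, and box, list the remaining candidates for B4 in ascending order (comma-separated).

Row 4 already contains {2, 3, 6, 7, 8}.
Column B already contains {1, 3, 6, 9}.
Its 3×3 block (box 4) already contains {3, 6}.
Removing those from 1–9 leaves {4, 5} as the candidates for B4.

4,5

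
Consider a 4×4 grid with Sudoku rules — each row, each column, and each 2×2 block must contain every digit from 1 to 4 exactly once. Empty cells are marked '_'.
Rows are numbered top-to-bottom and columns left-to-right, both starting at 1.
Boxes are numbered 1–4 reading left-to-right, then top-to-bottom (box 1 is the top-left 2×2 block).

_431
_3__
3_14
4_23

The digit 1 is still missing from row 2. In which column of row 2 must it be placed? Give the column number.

1

Consider where 1 can go in row 2.
r2c3 is out (column 3 already has a 1).
r2c4 is out (column 4 already has a 1).
So the only cell in row 2 that can hold 1 is r2c1.
That is column 1.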